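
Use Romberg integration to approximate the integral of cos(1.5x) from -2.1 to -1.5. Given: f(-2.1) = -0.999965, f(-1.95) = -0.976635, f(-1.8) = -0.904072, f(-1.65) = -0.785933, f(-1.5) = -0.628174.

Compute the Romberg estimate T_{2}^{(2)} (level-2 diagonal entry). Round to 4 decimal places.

T_{0}^{(0)} (trapezoid, 1 panel, h=0.6000): -0.488442
T_{1}^{(0)} (trapezoid, 2 panels, h=0.3000): -0.515442
T_{2}^{(0)} (trapezoid, 4 panels, h=0.1500): -0.522106
T_{1}^{(1)} = -0.515442 + (-0.515442 − (-0.488442))/3 = -0.524442
T_{2}^{(1)} = -0.522106 + (-0.522106 − (-0.515442))/3 = -0.524327
T_{2}^{(2)} = -0.524327 + (-0.524327 − (-0.524442))/15 = -0.524319

-0.5243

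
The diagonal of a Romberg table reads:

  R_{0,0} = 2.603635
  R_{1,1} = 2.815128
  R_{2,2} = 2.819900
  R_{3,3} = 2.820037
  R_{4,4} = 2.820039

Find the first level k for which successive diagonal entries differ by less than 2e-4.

k = 3

|R_{1,1} − R_{0,0}| = 0.211493 ≥ 2e-4
|R_{2,2} − R_{1,1}| = 0.004772 ≥ 2e-4
|R_{3,3} − R_{2,2}| = 0.000137 < 2e-4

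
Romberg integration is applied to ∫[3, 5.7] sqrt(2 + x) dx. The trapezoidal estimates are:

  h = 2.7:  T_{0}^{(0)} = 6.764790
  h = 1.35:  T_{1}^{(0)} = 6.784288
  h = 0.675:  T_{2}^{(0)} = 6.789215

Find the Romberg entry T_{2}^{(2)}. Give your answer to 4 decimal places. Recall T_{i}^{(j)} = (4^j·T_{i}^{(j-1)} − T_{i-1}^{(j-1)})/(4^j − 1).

6.7909

Richardson extrapolation on the trapezoidal column (denominator 4−1=3):
T_{1}^{(1)} = (4·6.784288 − 6.764790) / 3 = 6.790787
T_{2}^{(1)} = (4·6.789215 − 6.784288) / 3 = 6.790857
T_{2}^{(2)} = 6.790857 + (6.790857 − 6.790787)/15 = 6.790862
(Column j=1 coincides with Simpson's rule on the same nodes.)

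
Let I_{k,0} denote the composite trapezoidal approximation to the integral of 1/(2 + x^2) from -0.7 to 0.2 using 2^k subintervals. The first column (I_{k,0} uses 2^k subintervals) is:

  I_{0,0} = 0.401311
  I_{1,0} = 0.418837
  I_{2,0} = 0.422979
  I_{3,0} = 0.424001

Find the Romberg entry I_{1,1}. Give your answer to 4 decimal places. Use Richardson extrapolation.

Richardson extrapolation on the trapezoidal column (denominator 4−1=3):
I_{1,1} = 0.418837 + (0.418837 − 0.401311)/3 = 0.424679

0.4247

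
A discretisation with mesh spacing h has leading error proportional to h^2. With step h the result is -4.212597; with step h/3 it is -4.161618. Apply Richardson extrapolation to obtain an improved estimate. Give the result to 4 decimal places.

Extrapolated value = (9·A(h/3) − A(h)) / (9 − 1)
= (9·(-4.161618) − (-4.212597)) / 8
= -33.241965 / 8 = -4.155246

-4.1552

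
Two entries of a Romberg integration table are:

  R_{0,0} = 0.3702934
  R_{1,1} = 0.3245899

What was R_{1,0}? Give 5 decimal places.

From R_{1,1} = (4·R_{1,0} − R_{0,0})/3, solve for R_{1,0}:
4·R_{1,0} = 3·0.3245899 + 0.3702934 = 1.3440631
R_{1,0} = 0.3360158

0.33602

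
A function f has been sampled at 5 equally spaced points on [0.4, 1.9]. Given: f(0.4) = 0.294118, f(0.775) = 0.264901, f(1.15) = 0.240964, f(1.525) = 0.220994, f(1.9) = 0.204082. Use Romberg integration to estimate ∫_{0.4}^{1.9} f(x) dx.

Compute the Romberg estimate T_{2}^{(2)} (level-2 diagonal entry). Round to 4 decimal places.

0.3655

T_{0}^{(0)} (trapezoid, 1 panel, h=1.5000): 0.373650
T_{1}^{(0)} (trapezoid, 2 panels, h=0.7500): 0.367548
T_{2}^{(0)} (trapezoid, 4 panels, h=0.3750): 0.365985
T_{1}^{(1)} = 0.367548 + (0.367548 − 0.373650)/3 = 0.365514
T_{2}^{(1)} = 0.365985 + (0.365985 − 0.367548)/3 = 0.365464
T_{2}^{(2)} = 0.365464 + (0.365464 − 0.365514)/15 = 0.365461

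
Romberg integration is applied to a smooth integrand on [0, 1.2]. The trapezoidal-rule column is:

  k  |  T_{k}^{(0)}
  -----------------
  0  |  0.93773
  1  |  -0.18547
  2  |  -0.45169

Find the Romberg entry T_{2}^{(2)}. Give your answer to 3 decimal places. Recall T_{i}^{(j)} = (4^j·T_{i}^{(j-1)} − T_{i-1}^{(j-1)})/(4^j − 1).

T_{1}^{(1)} = (4·(-0.18547) − 0.93773) / 3 = -0.55987
T_{2}^{(1)} = -0.45169 + (-0.45169 − (-0.18547))/3 = -0.54043
T_{2}^{(2)} = (16·(-0.54043) − (-0.55987)) / 15 = -0.53913
(Column j=1 coincides with Simpson's rule on the same nodes.)

-0.539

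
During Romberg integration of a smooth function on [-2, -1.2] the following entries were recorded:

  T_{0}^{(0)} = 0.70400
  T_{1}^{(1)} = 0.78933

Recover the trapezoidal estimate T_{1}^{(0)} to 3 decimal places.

From T_{1}^{(1)} = (4·T_{1}^{(0)} − T_{0}^{(0)})/3, solve for T_{1}^{(0)}:
4·T_{1}^{(0)} = 3·0.78933 + 0.70400 = 3.07199
T_{1}^{(0)} = 0.76800

0.768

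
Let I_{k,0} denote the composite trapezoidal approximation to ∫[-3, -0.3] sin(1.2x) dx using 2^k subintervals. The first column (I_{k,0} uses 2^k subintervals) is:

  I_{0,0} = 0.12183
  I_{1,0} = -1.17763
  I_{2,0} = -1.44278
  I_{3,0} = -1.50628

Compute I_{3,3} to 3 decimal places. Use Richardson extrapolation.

I_{1,1} = (4·(-1.17763) − 0.12183) / 3 = -1.61078
I_{2,1} = -1.44278 + (-1.44278 − (-1.17763))/3 = -1.53116
I_{3,1} = (4·(-1.50628) − (-1.44278)) / 3 = -1.52745
I_{2,2} = (16·(-1.53116) − (-1.61078)) / 15 = -1.52585
I_{3,2} = (16·(-1.52745) − (-1.53116)) / 15 = -1.52720
I_{3,3} = (64·(-1.52720) − (-1.52585)) / 63 = -1.52722

-1.527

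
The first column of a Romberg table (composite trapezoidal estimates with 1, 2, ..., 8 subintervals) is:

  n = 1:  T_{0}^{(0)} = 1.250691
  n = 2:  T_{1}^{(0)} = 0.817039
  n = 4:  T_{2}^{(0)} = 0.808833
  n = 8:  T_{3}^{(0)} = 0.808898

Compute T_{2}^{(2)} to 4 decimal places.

Richardson extrapolation on the trapezoidal column (denominator 4−1=3):
T_{1}^{(1)} = 0.817039 + (0.817039 − 1.250691)/3 = 0.672488
T_{2}^{(1)} = 0.808833 + (0.808833 − 0.817039)/3 = 0.806098
T_{2}^{(2)} = (16·0.806098 − 0.672488) / 15 = 0.815005
(Column j=1 coincides with Simpson's rule on the same nodes.)

0.8150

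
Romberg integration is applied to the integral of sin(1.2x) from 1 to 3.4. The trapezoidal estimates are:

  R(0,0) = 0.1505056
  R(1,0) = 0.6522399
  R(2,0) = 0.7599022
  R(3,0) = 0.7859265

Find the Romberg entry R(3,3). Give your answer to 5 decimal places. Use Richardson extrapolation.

0.79453

Richardson extrapolation on the trapezoidal column (denominator 4−1=3):
R(1,1) = 0.6522399 + (0.6522399 − 0.1505056)/3 = 0.8194847
R(2,1) = (4·0.7599022 − 0.6522399) / 3 = 0.7957896
R(3,1) = (4·0.7859265 − 0.7599022) / 3 = 0.7946013
R(2,2) = (16·0.7957896 − 0.8194847) / 15 = 0.7942099
R(3,2) = 0.7946013 + (0.7946013 − 0.7957896)/15 = 0.7945221
R(3,3) = (64·0.7945221 − 0.7942099) / 63 = 0.7945271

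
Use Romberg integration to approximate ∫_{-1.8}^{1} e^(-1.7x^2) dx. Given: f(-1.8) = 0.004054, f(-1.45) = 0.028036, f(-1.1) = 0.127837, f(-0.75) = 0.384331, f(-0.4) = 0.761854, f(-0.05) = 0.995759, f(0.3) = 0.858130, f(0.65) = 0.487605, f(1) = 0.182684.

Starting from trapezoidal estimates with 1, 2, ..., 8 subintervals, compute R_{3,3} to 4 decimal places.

R_{0,0} (trapezoid, 1 panel, h=2.8000): 0.261433
R_{1,0} (trapezoid, 2 panels, h=1.4000): 1.197312
R_{2,0} (trapezoid, 4 panels, h=0.7000): 1.288833
R_{3,0} (trapezoid, 8 panels, h=0.3500): 1.307922
R_{1,1} = 1.197312 + (1.197312 − 0.261433)/3 = 1.509272
R_{2,1} = 1.288833 + (1.288833 − 1.197312)/3 = 1.319340
R_{3,1} = 1.307922 + (1.307922 − 1.288833)/3 = 1.314285
R_{2,2} = 1.319340 + (1.319340 − 1.509272)/15 = 1.306678
R_{3,2} = 1.314285 + (1.314285 − 1.319340)/15 = 1.313948
R_{3,3} = 1.313948 + (1.313948 − 1.306678)/63 = 1.314063

1.3141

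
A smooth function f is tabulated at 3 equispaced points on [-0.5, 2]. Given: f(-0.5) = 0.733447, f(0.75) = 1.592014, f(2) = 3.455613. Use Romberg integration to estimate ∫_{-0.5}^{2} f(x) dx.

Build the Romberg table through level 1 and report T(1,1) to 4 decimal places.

4.3988

T(0,0) (trapezoid, 1 panel, h=2.5000): 5.236325
T(1,0) (trapezoid, 2 panels, h=1.2500): 4.608180
T(1,1) = 4.608180 + (4.608180 − 5.236325)/3 = 4.398798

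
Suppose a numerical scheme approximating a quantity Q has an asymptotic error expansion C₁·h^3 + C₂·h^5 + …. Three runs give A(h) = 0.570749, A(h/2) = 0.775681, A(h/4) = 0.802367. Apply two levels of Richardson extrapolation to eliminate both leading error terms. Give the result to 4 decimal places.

0.8062

First eliminate the h^3 term (factor 2^3 = 8):
  B₁ = (8·0.775681 − 0.570749)/7 = 0.804957
  B₂ = (8·0.802367 − 0.775681)/7 = 0.806179
Then eliminate the h^5 term (factor 2^5 = 32):
  (32·0.806179 − 0.804957)/31 = 0.806218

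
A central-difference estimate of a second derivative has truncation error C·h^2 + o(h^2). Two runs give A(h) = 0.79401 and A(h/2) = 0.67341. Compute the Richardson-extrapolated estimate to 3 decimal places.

0.633

The leading error scales as h^2; refining by a factor of 2 reduces it by 2^2 = 4.
Extrapolated value = (4·A(h/2) − A(h)) / (4 − 1)
= (4·0.67341 − 0.79401) / 3
= 1.89963 / 3 = 0.63321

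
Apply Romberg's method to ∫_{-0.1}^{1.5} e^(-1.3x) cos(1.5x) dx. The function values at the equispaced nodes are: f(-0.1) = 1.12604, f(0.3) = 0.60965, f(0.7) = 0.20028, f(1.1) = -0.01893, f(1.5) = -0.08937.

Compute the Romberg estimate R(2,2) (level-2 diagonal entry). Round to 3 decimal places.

R(0,0) (trapezoid, 1 panel, h=1.6000): 0.82934
R(1,0) (trapezoid, 2 panels, h=0.8000): 0.57489
R(2,0) (trapezoid, 4 panels, h=0.4000): 0.52373
R(1,1) = 0.57489 + (0.57489 − 0.82934)/3 = 0.49007
R(2,1) = 0.52373 + (0.52373 − 0.57489)/3 = 0.50668
R(2,2) = 0.50668 + (0.50668 − 0.49007)/15 = 0.50779

0.508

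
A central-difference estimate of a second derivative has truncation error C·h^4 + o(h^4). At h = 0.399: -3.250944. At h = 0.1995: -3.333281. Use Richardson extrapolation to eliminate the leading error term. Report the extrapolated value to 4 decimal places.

-3.3388

Extrapolated value = (16·A(h/2) − A(h)) / (16 − 1)
= (16·(-3.333281) − (-3.250944)) / 15
= -50.081552 / 15 = -3.338770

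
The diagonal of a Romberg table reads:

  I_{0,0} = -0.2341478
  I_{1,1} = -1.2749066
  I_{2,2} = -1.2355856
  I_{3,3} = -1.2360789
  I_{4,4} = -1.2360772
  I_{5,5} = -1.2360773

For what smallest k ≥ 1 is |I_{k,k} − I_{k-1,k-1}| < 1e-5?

|I_{1,1} − I_{0,0}| = 1.0407588 ≥ 1e-5
|I_{2,2} − I_{1,1}| = 0.0393210 ≥ 1e-5
|I_{3,3} − I_{2,2}| = 0.0004933 ≥ 1e-5
|I_{4,4} − I_{3,3}| = 0.0000017 < 1e-5

k = 4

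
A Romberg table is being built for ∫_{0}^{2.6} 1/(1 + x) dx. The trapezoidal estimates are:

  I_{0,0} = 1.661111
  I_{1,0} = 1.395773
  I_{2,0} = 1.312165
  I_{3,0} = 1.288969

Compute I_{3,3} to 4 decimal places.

1.2810

Richardson extrapolation on the trapezoidal column (denominator 4−1=3):
I_{1,1} = 1.395773 + (1.395773 − 1.661111)/3 = 1.307327
I_{2,1} = 1.312165 + (1.312165 − 1.395773)/3 = 1.284296
I_{3,1} = 1.288969 + (1.288969 − 1.312165)/3 = 1.281237
I_{2,2} = (16·1.284296 − 1.307327) / 15 = 1.282761
I_{3,2} = 1.281237 + (1.281237 − 1.284296)/15 = 1.281033
I_{3,3} = (64·1.281033 − 1.282761) / 63 = 1.281006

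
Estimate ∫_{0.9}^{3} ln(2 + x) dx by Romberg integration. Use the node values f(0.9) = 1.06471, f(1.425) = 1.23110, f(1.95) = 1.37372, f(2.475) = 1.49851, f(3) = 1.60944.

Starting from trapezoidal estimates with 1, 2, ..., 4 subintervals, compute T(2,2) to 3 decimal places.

T(0,0) (trapezoid, 1 panel, h=2.1000): 2.80786
T(1,0) (trapezoid, 2 panels, h=1.0500): 2.84633
T(2,0) (trapezoid, 4 panels, h=0.5250): 2.85621
T(1,1) = 2.84633 + (2.84633 − 2.80786)/3 = 2.85915
T(2,1) = 2.85621 + (2.85621 − 2.84633)/3 = 2.85950
T(2,2) = 2.85950 + (2.85950 − 2.85915)/15 = 2.85952

2.860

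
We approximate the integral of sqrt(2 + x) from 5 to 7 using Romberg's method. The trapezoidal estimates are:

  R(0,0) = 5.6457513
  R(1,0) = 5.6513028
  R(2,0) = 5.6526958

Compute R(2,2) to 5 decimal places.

5.65316

Richardson extrapolation on the trapezoidal column (denominator 4−1=3):
R(1,1) = 5.6513028 + (5.6513028 − 5.6457513)/3 = 5.6531533
R(2,1) = (4·5.6526958 − 5.6513028) / 3 = 5.6531601
R(2,2) = 5.6531601 + (5.6531601 − 5.6531533)/15 = 5.6531606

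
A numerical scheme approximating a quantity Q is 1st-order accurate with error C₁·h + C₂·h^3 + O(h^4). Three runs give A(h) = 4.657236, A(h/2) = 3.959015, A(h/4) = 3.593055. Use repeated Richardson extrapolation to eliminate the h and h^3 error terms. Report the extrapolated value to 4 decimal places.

First eliminate the h term (factor 2^1 = 2):
  B₁ = (2·3.959015 − 4.657236)/1 = 3.260794
  B₂ = (2·3.593055 − 3.959015)/1 = 3.227095
Then eliminate the h^3 term (factor 2^3 = 8):
  (8·3.227095 − 3.260794)/7 = 3.222281

3.2223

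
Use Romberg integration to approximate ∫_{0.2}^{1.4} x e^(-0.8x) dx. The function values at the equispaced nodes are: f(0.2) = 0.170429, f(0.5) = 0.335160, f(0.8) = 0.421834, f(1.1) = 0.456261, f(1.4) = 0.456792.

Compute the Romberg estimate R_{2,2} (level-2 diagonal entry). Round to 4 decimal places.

0.4637

R_{0,0} (trapezoid, 1 panel, h=1.2000): 0.376333
R_{1,0} (trapezoid, 2 panels, h=0.6000): 0.441267
R_{2,0} (trapezoid, 4 panels, h=0.3000): 0.458060
R_{1,1} = 0.441267 + (0.441267 − 0.376333)/3 = 0.462912
R_{2,1} = 0.458060 + (0.458060 − 0.441267)/3 = 0.463658
R_{2,2} = 0.463658 + (0.463658 − 0.462912)/15 = 0.463708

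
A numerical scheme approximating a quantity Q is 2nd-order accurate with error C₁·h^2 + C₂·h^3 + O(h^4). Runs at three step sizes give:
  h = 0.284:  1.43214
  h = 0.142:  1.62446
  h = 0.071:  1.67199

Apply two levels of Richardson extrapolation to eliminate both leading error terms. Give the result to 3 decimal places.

First eliminate the h^2 term (factor 2^2 = 4):
  B₁ = (4·1.62446 − 1.43214)/3 = 1.68857
  B₂ = (4·1.67199 − 1.62446)/3 = 1.68783
Then eliminate the h^3 term (factor 2^3 = 8):
  (8·1.68783 − 1.68857)/7 = 1.68772

1.688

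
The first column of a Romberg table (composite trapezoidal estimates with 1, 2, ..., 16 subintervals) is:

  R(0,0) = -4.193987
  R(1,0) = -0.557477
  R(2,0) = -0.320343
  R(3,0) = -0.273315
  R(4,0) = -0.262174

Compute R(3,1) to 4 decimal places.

Richardson extrapolation on the trapezoidal column (denominator 4−1=3):
R(3,1) = -0.273315 + (-0.273315 − (-0.320343))/3 = -0.257639

-0.2576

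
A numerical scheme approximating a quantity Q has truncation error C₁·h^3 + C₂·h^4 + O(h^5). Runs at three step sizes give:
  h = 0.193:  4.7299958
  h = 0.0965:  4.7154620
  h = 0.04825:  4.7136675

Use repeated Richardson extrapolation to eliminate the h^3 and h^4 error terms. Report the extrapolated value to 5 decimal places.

First eliminate the h^3 term (factor 2^3 = 8):
  B₁ = (8·4.7154620 − 4.7299958)/7 = 4.7133857
  B₂ = (8·4.7136675 − 4.7154620)/7 = 4.7134111
Then eliminate the h^4 term (factor 2^4 = 16):
  (16·4.7134111 − 4.7133857)/15 = 4.7134128

4.71341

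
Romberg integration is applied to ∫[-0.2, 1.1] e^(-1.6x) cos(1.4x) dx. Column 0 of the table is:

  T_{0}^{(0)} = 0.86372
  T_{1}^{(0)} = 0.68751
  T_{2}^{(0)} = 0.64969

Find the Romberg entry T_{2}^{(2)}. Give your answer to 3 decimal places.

0.638

Richardson extrapolation on the trapezoidal column (denominator 4−1=3):
T_{1}^{(1)} = (4·0.68751 − 0.86372) / 3 = 0.62877
T_{2}^{(1)} = (4·0.64969 − 0.68751) / 3 = 0.63708
T_{2}^{(2)} = 0.63708 + (0.63708 − 0.62877)/15 = 0.63763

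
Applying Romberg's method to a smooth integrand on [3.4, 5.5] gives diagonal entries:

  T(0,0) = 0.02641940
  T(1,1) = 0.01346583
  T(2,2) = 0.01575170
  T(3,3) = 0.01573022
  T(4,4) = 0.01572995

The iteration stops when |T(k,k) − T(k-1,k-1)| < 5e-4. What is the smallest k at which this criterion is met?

|T(1,1) − T(0,0)| = 0.01295357 ≥ 5e-4
|T(2,2) − T(1,1)| = 0.00228587 ≥ 5e-4
|T(3,3) − T(2,2)| = 0.00002148 < 5e-4

k = 3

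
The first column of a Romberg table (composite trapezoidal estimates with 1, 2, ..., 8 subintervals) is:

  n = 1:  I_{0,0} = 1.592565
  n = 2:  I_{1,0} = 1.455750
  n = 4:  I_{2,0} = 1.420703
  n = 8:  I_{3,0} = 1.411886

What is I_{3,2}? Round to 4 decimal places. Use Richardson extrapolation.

1.4089

Richardson extrapolation on the trapezoidal column (denominator 4−1=3):
I_{2,1} = 1.420703 + (1.420703 − 1.455750)/3 = 1.409021
I_{3,1} = 1.411886 + (1.411886 − 1.420703)/3 = 1.408947
I_{3,2} = (16·1.408947 − 1.409021) / 15 = 1.408942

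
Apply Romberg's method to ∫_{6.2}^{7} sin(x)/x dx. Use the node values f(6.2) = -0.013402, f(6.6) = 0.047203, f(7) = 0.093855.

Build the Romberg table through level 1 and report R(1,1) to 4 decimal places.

0.0359

R(0,0) (trapezoid, 1 panel, h=0.8000): 0.032181
R(1,0) (trapezoid, 2 panels, h=0.4000): 0.034972
R(1,1) = 0.034972 + (0.034972 − 0.032181)/3 = 0.035902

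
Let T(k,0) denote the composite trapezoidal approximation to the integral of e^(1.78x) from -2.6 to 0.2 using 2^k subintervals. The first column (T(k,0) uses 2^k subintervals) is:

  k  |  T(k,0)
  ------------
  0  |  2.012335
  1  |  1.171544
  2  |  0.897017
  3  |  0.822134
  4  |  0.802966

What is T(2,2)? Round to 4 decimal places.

T(1,1) = (4·1.171544 − 2.012335) / 3 = 0.891280
T(2,1) = (4·0.897017 − 1.171544) / 3 = 0.805508
T(2,2) = (16·0.805508 − 0.891280) / 15 = 0.799790

0.7998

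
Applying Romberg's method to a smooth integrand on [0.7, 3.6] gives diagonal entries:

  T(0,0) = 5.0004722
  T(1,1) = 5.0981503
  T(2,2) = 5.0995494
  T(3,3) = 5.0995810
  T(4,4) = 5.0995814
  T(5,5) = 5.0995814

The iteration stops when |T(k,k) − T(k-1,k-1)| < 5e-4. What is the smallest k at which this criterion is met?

k = 3

|T(1,1) − T(0,0)| = 0.0976781 ≥ 5e-4
|T(2,2) − T(1,1)| = 0.0013991 ≥ 5e-4
|T(3,3) − T(2,2)| = 0.0000316 < 5e-4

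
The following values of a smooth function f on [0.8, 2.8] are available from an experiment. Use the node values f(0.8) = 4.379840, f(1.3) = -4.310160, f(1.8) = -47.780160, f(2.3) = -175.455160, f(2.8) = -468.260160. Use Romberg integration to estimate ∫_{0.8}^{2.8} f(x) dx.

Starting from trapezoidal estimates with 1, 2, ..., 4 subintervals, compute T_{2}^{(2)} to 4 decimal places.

-212.7337

T_{0}^{(0)} (trapezoid, 1 panel, h=2.0000): -463.880320
T_{1}^{(0)} (trapezoid, 2 panels, h=1.0000): -279.720320
T_{2}^{(0)} (trapezoid, 4 panels, h=0.5000): -229.742820
T_{1}^{(1)} = -279.720320 + (-279.720320 − (-463.880320))/3 = -218.333653
T_{2}^{(1)} = -229.742820 + (-229.742820 − (-279.720320))/3 = -213.083653
T_{2}^{(2)} = -213.083653 + (-213.083653 − (-218.333653))/15 = -212.733653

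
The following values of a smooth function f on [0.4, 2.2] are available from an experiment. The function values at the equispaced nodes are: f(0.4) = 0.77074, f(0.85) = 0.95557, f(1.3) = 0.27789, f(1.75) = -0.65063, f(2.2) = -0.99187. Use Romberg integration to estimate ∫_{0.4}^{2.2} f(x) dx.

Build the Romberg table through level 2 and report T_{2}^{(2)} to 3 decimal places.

T_{0}^{(0)} (trapezoid, 1 panel, h=1.8000): -0.19902
T_{1}^{(0)} (trapezoid, 2 panels, h=0.9000): 0.15059
T_{2}^{(0)} (trapezoid, 4 panels, h=0.4500): 0.21252
T_{1}^{(1)} = 0.15059 + (0.15059 − (-0.19902))/3 = 0.26713
T_{2}^{(1)} = 0.21252 + (0.21252 − 0.15059)/3 = 0.23316
T_{2}^{(2)} = 0.23316 + (0.23316 − 0.26713)/15 = 0.23090

0.231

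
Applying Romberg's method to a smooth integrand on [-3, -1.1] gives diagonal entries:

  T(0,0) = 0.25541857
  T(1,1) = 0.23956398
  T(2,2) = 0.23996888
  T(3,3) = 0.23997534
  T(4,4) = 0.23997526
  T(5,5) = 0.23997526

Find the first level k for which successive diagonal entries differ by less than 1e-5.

k = 3

|T(1,1) − T(0,0)| = 0.01585459 ≥ 1e-5
|T(2,2) − T(1,1)| = 0.00040490 ≥ 1e-5
|T(3,3) − T(2,2)| = 0.00000646 < 1e-5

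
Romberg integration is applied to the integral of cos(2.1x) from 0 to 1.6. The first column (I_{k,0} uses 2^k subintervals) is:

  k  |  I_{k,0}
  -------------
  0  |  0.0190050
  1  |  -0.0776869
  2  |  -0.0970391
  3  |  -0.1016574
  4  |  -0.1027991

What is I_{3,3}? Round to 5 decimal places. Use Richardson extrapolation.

Richardson extrapolation on the trapezoidal column (denominator 4−1=3):
I_{1,1} = -0.0776869 + (-0.0776869 − 0.0190050)/3 = -0.1099175
I_{2,1} = (4·(-0.0970391) − (-0.0776869)) / 3 = -0.1034898
I_{3,1} = -0.1016574 + (-0.1016574 − (-0.0970391))/3 = -0.1031968
I_{2,2} = (16·(-0.1034898) − (-0.1099175)) / 15 = -0.1030613
I_{3,2} = (16·(-0.1031968) − (-0.1034898)) / 15 = -0.1031773
I_{3,3} = -0.1031773 + (-0.1031773 − (-0.1030613))/63 = -0.1031791

-0.10318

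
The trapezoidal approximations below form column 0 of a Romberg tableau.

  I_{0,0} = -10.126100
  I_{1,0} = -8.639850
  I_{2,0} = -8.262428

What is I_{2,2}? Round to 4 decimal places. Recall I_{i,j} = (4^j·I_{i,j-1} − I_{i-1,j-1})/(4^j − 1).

I_{1,1} = (4·(-8.639850) − (-10.126100)) / 3 = -8.144433
I_{2,1} = (4·(-8.262428) − (-8.639850)) / 3 = -8.136621
I_{2,2} = (16·(-8.136621) − (-8.144433)) / 15 = -8.136100
(Column j=1 coincides with Simpson's rule on the same nodes.)

-8.1361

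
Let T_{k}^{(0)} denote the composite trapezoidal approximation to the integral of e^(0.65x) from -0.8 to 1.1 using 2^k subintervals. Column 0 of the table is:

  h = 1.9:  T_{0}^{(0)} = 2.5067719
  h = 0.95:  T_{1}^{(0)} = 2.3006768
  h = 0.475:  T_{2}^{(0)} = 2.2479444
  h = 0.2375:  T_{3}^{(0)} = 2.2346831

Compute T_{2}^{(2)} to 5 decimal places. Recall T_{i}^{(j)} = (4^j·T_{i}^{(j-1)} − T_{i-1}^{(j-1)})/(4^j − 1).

Richardson extrapolation on the trapezoidal column (denominator 4−1=3):
T_{1}^{(1)} = 2.3006768 + (2.3006768 − 2.5067719)/3 = 2.2319784
T_{2}^{(1)} = (4·2.2479444 − 2.3006768) / 3 = 2.2303669
T_{2}^{(2)} = 2.2303669 + (2.2303669 − 2.2319784)/15 = 2.2302595

2.23026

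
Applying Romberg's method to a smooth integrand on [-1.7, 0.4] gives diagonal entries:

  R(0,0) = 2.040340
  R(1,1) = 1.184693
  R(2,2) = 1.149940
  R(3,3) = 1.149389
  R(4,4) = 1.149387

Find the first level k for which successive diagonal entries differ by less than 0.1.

k = 2

|R(1,1) − R(0,0)| = 0.855647 ≥ 0.1
|R(2,2) − R(1,1)| = 0.034753 < 0.1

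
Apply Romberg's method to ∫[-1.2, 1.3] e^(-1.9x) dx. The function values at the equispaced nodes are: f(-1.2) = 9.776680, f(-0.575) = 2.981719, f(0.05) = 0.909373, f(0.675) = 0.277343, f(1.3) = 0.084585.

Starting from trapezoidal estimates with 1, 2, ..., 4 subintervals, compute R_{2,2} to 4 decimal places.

R_{0,0} (trapezoid, 1 panel, h=2.5000): 12.326581
R_{1,0} (trapezoid, 2 panels, h=1.2500): 7.300007
R_{2,0} (trapezoid, 4 panels, h=0.6250): 5.686917
R_{1,1} = 7.300007 + (7.300007 − 12.326581)/3 = 5.624482
R_{2,1} = 5.686917 + (5.686917 − 7.300007)/3 = 5.149220
R_{2,2} = 5.149220 + (5.149220 − 5.624482)/15 = 5.117536

5.1175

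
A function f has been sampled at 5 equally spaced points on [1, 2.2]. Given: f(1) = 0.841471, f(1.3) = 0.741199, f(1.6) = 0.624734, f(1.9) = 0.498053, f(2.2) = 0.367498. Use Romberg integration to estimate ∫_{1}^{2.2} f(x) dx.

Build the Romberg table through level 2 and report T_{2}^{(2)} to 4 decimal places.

T_{0}^{(0)} (trapezoid, 1 panel, h=1.2000): 0.725381
T_{1}^{(0)} (trapezoid, 2 panels, h=0.6000): 0.737531
T_{2}^{(0)} (trapezoid, 4 panels, h=0.3000): 0.740541
T_{1}^{(1)} = 0.737531 + (0.737531 − 0.725381)/3 = 0.741581
T_{2}^{(1)} = 0.740541 + (0.740541 − 0.737531)/3 = 0.741544
T_{2}^{(2)} = 0.741544 + (0.741544 − 0.741581)/15 = 0.741542

0.7415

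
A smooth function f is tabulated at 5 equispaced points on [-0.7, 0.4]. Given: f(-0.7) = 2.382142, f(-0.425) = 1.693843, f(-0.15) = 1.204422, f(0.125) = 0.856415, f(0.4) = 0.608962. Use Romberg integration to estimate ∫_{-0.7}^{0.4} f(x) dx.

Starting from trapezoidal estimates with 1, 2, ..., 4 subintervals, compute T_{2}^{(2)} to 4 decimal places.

T_{0}^{(0)} (trapezoid, 1 panel, h=1.1000): 1.645107
T_{1}^{(0)} (trapezoid, 2 panels, h=0.5500): 1.484986
T_{2}^{(0)} (trapezoid, 4 panels, h=0.2750): 1.443814
T_{1}^{(1)} = 1.484986 + (1.484986 − 1.645107)/3 = 1.431612
T_{2}^{(1)} = 1.443814 + (1.443814 − 1.484986)/3 = 1.430090
T_{2}^{(2)} = 1.430090 + (1.430090 − 1.431612)/15 = 1.429989

1.4300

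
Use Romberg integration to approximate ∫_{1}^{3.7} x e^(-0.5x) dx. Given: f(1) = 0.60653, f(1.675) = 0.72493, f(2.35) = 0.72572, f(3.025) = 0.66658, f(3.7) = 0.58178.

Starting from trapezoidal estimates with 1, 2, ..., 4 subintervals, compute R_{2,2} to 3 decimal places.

1.847

R_{0,0} (trapezoid, 1 panel, h=2.7000): 1.60422
R_{1,0} (trapezoid, 2 panels, h=1.3500): 1.78183
R_{2,0} (trapezoid, 4 panels, h=0.6750): 1.83018
R_{1,1} = 1.78183 + (1.78183 − 1.60422)/3 = 1.84103
R_{2,1} = 1.83018 + (1.83018 − 1.78183)/3 = 1.84630
R_{2,2} = 1.84630 + (1.84630 − 1.84103)/15 = 1.84665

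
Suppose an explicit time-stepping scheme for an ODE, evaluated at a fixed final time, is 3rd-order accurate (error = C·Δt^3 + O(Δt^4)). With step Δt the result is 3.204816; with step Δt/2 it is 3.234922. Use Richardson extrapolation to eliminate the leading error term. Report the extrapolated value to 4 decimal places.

3.2392

The leading error scales as Δt^3; refining by a factor of 2 reduces it by 2^3 = 8.
Extrapolated value = (8·A(Δt/2) − A(Δt)) / (8 − 1)
= (8·3.234922 − 3.204816) / 7
= 22.674560 / 7 = 3.239223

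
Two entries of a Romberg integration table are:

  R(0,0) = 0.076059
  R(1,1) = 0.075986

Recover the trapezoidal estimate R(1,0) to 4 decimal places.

From R(1,1) = (4·R(1,0) − R(0,0))/3, solve for R(1,0):
4·R(1,0) = 3·0.075986 + 0.076059 = 0.304017
R(1,0) = 0.076004

0.0760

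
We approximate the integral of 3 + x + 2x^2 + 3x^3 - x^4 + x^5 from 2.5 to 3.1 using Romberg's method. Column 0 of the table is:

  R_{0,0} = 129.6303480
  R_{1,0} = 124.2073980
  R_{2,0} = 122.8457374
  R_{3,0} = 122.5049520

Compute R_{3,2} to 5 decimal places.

122.39132

R_{2,1} = (4·122.8457374 − 124.2073980) / 3 = 122.3918505
R_{3,1} = 122.5049520 + (122.5049520 − 122.8457374)/3 = 122.3913569
R_{3,2} = (16·122.3913569 − 122.3918505) / 15 = 122.3913240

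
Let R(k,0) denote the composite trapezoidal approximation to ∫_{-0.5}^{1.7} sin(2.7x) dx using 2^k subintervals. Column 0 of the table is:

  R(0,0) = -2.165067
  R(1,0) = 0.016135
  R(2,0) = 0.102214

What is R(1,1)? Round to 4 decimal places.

0.7432

Richardson extrapolation on the trapezoidal column (denominator 4−1=3):
R(1,1) = 0.016135 + (0.016135 − (-2.165067))/3 = 0.743202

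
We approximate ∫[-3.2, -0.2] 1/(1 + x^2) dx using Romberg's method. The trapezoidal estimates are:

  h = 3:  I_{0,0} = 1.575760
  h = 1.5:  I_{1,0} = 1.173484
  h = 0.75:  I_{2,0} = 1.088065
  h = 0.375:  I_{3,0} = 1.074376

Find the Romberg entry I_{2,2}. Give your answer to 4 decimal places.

1.0609

I_{1,1} = 1.173484 + (1.173484 − 1.575760)/3 = 1.039392
I_{2,1} = 1.088065 + (1.088065 − 1.173484)/3 = 1.059592
I_{2,2} = 1.059592 + (1.059592 − 1.039392)/15 = 1.060939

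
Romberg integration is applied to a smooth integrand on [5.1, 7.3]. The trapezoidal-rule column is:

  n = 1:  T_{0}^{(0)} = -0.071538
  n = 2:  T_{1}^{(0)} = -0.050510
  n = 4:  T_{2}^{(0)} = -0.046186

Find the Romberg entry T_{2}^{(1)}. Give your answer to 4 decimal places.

T_{2}^{(1)} = -0.046186 + (-0.046186 − (-0.050510))/3 = -0.044745

-0.0447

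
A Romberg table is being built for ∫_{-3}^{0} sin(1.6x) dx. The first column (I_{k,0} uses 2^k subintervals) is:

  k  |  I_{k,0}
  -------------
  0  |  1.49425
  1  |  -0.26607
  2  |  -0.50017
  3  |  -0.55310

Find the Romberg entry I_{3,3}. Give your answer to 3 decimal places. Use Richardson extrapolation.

Richardson extrapolation on the trapezoidal column (denominator 4−1=3):
I_{1,1} = (4·(-0.26607) − 1.49425) / 3 = -0.85284
I_{2,1} = (4·(-0.50017) − (-0.26607)) / 3 = -0.57820
I_{3,1} = (4·(-0.55310) − (-0.50017)) / 3 = -0.57074
I_{2,2} = (16·(-0.57820) − (-0.85284)) / 15 = -0.55989
I_{3,2} = -0.57074 + (-0.57074 − (-0.57820))/15 = -0.57024
I_{3,3} = -0.57024 + (-0.57024 − (-0.55989))/63 = -0.57040
(Column j=1 coincides with Simpson's rule on the same nodes.)

-0.570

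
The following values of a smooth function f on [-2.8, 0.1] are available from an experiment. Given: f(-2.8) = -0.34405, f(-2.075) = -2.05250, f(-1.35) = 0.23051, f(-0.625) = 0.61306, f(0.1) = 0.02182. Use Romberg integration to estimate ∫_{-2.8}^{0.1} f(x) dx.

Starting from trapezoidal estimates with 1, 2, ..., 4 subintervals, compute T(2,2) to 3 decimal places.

T(0,0) (trapezoid, 1 panel, h=2.9000): -0.46723
T(1,0) (trapezoid, 2 panels, h=1.4500): 0.10062
T(2,0) (trapezoid, 4 panels, h=0.7250): -0.99328
T(1,1) = 0.10062 + (0.10062 − (-0.46723))/3 = 0.28990
T(2,1) = -0.99328 + (-0.99328 − 0.10062)/3 = -1.35791
T(2,2) = -1.35791 + (-1.35791 − 0.28990)/15 = -1.46776

-1.468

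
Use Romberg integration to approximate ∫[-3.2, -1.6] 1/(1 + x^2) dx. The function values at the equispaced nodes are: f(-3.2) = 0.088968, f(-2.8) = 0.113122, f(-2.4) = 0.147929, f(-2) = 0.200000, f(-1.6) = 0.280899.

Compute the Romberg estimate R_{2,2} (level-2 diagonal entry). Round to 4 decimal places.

0.2557

R_{0,0} (trapezoid, 1 panel, h=1.6000): 0.295894
R_{1,0} (trapezoid, 2 panels, h=0.8000): 0.266290
R_{2,0} (trapezoid, 4 panels, h=0.4000): 0.258394
R_{1,1} = 0.266290 + (0.266290 − 0.295894)/3 = 0.256422
R_{2,1} = 0.258394 + (0.258394 − 0.266290)/3 = 0.255762
R_{2,2} = 0.255762 + (0.255762 − 0.256422)/15 = 0.255718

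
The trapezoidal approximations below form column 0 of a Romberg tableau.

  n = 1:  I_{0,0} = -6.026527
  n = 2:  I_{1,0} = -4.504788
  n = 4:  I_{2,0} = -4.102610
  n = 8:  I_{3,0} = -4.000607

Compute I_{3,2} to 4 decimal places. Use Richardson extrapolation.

I_{2,1} = -4.102610 + (-4.102610 − (-4.504788))/3 = -3.968551
I_{3,1} = (4·(-4.000607) − (-4.102610)) / 3 = -3.966606
I_{3,2} = (16·(-3.966606) − (-3.968551)) / 15 = -3.966476
(Column j=1 coincides with Simpson's rule on the same nodes.)

-3.9665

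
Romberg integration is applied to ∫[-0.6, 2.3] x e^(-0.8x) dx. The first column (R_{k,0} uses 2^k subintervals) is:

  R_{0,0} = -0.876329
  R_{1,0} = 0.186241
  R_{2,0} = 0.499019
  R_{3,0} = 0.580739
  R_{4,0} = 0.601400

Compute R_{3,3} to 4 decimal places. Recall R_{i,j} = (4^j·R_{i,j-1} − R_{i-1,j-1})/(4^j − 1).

0.6083

Richardson extrapolation on the trapezoidal column (denominator 4−1=3):
R_{1,1} = (4·0.186241 − (-0.876329)) / 3 = 0.540431
R_{2,1} = 0.499019 + (0.499019 − 0.186241)/3 = 0.603278
R_{3,1} = (4·0.580739 − 0.499019) / 3 = 0.607979
R_{2,2} = 0.603278 + (0.603278 − 0.540431)/15 = 0.607468
R_{3,2} = (16·0.607979 − 0.603278) / 15 = 0.608292
R_{3,3} = 0.608292 + (0.608292 − 0.607468)/63 = 0.608305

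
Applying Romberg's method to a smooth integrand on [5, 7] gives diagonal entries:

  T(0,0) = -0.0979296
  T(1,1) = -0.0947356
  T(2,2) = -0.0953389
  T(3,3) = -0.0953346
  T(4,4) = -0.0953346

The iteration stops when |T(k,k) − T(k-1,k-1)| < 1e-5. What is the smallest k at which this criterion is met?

k = 3

|T(1,1) − T(0,0)| = 0.0031940 ≥ 1e-5
|T(2,2) − T(1,1)| = 0.0006033 ≥ 1e-5
|T(3,3) − T(2,2)| = 0.0000043 < 1e-5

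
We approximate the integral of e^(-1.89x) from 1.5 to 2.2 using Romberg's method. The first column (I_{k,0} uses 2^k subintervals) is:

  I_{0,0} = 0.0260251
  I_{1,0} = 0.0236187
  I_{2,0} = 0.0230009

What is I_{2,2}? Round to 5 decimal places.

0.02279

Richardson extrapolation on the trapezoidal column (denominator 4−1=3):
I_{1,1} = (4·0.0236187 − 0.0260251) / 3 = 0.0228166
I_{2,1} = (4·0.0230009 − 0.0236187) / 3 = 0.0227950
I_{2,2} = 0.0227950 + (0.0227950 − 0.0228166)/15 = 0.0227936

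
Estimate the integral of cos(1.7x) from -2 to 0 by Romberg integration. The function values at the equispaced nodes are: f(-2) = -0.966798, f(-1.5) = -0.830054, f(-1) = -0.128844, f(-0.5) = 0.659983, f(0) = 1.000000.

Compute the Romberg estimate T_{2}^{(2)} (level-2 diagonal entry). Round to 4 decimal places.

T_{0}^{(0)} (trapezoid, 1 panel, h=2.0000): 0.033202
T_{1}^{(0)} (trapezoid, 2 panels, h=1.0000): -0.112243
T_{2}^{(0)} (trapezoid, 4 panels, h=0.5000): -0.141157
T_{1}^{(1)} = -0.112243 + (-0.112243 − 0.033202)/3 = -0.160725
T_{2}^{(1)} = -0.141157 + (-0.141157 − (-0.112243))/3 = -0.150795
T_{2}^{(2)} = -0.150795 + (-0.150795 − (-0.160725))/15 = -0.150133

-0.1501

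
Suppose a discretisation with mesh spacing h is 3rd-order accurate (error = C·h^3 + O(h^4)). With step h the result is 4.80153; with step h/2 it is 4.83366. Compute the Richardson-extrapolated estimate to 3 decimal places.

4.838

The leading error scales as h^3; refining by a factor of 2 reduces it by 2^3 = 8.
Extrapolated value = (8·A(h/2) − A(h)) / (8 − 1)
= (8·4.83366 − 4.80153) / 7
= 33.86775 / 7 = 4.83825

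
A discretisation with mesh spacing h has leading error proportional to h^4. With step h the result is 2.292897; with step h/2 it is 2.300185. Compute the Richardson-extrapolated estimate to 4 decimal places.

The leading error scales as h^4; refining by a factor of 2 reduces it by 2^4 = 16.
Extrapolated value = (16·A(h/2) − A(h)) / (16 − 1)
= (16·2.300185 − 2.292897) / 15
= 34.510063 / 15 = 2.300671

2.3007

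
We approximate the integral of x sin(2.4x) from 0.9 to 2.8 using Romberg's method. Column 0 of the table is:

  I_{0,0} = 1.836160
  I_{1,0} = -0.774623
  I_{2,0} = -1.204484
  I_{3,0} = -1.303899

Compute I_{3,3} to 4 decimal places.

-1.3365

Richardson extrapolation on the trapezoidal column (denominator 4−1=3):
I_{1,1} = (4·(-0.774623) − 1.836160) / 3 = -1.644884
I_{2,1} = -1.204484 + (-1.204484 − (-0.774623))/3 = -1.347771
I_{3,1} = (4·(-1.303899) − (-1.204484)) / 3 = -1.337037
I_{2,2} = (16·(-1.347771) − (-1.644884)) / 15 = -1.327963
I_{3,2} = -1.337037 + (-1.337037 − (-1.347771))/15 = -1.336321
I_{3,3} = (64·(-1.336321) − (-1.327963)) / 63 = -1.336454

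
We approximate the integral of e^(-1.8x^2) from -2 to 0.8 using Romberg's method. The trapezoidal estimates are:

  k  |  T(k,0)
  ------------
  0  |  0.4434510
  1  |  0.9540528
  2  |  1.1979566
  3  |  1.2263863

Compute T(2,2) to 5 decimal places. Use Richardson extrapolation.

1.28959

T(1,1) = 0.9540528 + (0.9540528 − 0.4434510)/3 = 1.1242534
T(2,1) = (4·1.1979566 − 0.9540528) / 3 = 1.2792579
T(2,2) = 1.2792579 + (1.2792579 − 1.1242534)/15 = 1.2895915
(Column j=1 coincides with Simpson's rule on the same nodes.)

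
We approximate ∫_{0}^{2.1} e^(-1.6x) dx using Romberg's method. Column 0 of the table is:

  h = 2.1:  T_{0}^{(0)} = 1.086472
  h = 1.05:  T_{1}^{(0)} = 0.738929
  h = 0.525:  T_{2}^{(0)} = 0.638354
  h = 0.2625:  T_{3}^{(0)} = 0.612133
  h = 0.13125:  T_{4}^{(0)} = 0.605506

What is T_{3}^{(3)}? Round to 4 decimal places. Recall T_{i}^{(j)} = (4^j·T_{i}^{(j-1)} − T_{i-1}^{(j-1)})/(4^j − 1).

Richardson extrapolation on the trapezoidal column (denominator 4−1=3):
T_{1}^{(1)} = (4·0.738929 − 1.086472) / 3 = 0.623081
T_{2}^{(1)} = (4·0.638354 − 0.738929) / 3 = 0.604829
T_{3}^{(1)} = (4·0.612133 − 0.638354) / 3 = 0.603393
T_{2}^{(2)} = (16·0.604829 − 0.623081) / 15 = 0.603612
T_{3}^{(2)} = (16·0.603393 − 0.604829) / 15 = 0.603297
T_{3}^{(3)} = 0.603297 + (0.603297 − 0.603612)/63 = 0.603292

0.6033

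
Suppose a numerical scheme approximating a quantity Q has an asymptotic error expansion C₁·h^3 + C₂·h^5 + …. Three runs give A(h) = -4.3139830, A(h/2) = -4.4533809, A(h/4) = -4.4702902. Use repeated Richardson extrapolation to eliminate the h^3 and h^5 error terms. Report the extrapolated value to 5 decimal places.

-4.47269

First eliminate the h^3 term (factor 2^3 = 8):
  B₁ = (8·(-4.4533809) − (-4.3139830))/7 = -4.4732949
  B₂ = (8·(-4.4702902) − (-4.4533809))/7 = -4.4727058
Then eliminate the h^5 term (factor 2^5 = 32):
  (32·(-4.4727058) − (-4.4732949))/31 = -4.4726868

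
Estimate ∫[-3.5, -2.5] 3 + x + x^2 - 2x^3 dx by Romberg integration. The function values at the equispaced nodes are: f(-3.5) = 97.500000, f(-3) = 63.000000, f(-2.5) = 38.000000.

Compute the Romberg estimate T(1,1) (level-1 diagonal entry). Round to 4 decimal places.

T(0,0) (trapezoid, 1 panel, h=1.0000): 67.750000
T(1,0) (trapezoid, 2 panels, h=0.5000): 65.375000
T(1,1) = 65.375000 + (65.375000 − 67.750000)/3 = 64.583333

64.5833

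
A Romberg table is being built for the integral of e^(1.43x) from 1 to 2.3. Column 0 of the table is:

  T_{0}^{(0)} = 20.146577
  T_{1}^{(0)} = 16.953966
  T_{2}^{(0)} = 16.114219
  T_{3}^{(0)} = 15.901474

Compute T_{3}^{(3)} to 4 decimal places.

15.8303

T_{1}^{(1)} = (4·16.953966 − 20.146577) / 3 = 15.889762
T_{2}^{(1)} = 16.114219 + (16.114219 − 16.953966)/3 = 15.834303
T_{3}^{(1)} = (4·15.901474 − 16.114219) / 3 = 15.830559
T_{2}^{(2)} = (16·15.834303 − 15.889762) / 15 = 15.830606
T_{3}^{(2)} = 15.830559 + (15.830559 − 15.834303)/15 = 15.830309
T_{3}^{(3)} = 15.830309 + (15.830309 − 15.830606)/63 = 15.830304
(Column j=1 coincides with Simpson's rule on the same nodes.)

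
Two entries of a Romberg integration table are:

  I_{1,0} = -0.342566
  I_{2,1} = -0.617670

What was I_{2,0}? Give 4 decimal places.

From I_{2,1} = (4·I_{2,0} − I_{1,0})/3, solve for I_{2,0}:
4·I_{2,0} = 3·(-0.617670) + (-0.342566) = -2.195576
I_{2,0} = -0.548894

-0.5489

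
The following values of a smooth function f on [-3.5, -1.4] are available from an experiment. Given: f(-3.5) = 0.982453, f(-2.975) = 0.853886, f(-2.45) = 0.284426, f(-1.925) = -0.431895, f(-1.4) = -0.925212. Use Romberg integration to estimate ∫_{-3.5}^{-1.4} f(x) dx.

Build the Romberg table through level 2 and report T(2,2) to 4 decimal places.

0.4041

T(0,0) (trapezoid, 1 panel, h=2.1000): 0.060103
T(1,0) (trapezoid, 2 panels, h=1.0500): 0.328699
T(2,0) (trapezoid, 4 panels, h=0.5250): 0.385895
T(1,1) = 0.328699 + (0.328699 − 0.060103)/3 = 0.418231
T(2,1) = 0.385895 + (0.385895 − 0.328699)/3 = 0.404960
T(2,2) = 0.404960 + (0.404960 − 0.418231)/15 = 0.404075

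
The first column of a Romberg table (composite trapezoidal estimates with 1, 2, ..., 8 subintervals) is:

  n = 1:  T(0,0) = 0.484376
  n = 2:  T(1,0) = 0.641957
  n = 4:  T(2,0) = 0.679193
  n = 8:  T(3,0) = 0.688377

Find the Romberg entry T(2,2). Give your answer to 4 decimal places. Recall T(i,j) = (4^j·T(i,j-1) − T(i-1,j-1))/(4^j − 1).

Richardson extrapolation on the trapezoidal column (denominator 4−1=3):
T(1,1) = 0.641957 + (0.641957 − 0.484376)/3 = 0.694484
T(2,1) = (4·0.679193 − 0.641957) / 3 = 0.691605
T(2,2) = 0.691605 + (0.691605 − 0.694484)/15 = 0.691413
(Column j=1 coincides with Simpson's rule on the same nodes.)

0.6914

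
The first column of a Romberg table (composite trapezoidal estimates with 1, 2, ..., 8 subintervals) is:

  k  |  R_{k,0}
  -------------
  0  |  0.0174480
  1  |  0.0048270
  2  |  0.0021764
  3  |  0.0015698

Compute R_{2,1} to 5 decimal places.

Richardson extrapolation on the trapezoidal column (denominator 4−1=3):
R_{2,1} = 0.0021764 + (0.0021764 − 0.0048270)/3 = 0.0012929

0.00129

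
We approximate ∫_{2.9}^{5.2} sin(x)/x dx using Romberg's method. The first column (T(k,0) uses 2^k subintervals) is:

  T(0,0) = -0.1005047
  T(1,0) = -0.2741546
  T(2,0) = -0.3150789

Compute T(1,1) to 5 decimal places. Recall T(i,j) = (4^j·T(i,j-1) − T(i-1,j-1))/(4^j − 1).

T(1,1) = (4·(-0.2741546) − (-0.1005047)) / 3 = -0.3320379

-0.33204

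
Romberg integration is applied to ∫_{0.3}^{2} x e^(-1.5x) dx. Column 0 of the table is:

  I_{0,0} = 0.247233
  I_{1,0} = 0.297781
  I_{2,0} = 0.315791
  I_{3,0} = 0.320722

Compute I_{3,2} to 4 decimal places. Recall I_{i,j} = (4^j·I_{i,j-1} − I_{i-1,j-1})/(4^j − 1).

0.3224

Richardson extrapolation on the trapezoidal column (denominator 4−1=3):
I_{2,1} = (4·0.315791 − 0.297781) / 3 = 0.321794
I_{3,1} = (4·0.320722 − 0.315791) / 3 = 0.322366
I_{3,2} = (16·0.322366 − 0.321794) / 15 = 0.322404
(Column j=1 coincides with Simpson's rule on the same nodes.)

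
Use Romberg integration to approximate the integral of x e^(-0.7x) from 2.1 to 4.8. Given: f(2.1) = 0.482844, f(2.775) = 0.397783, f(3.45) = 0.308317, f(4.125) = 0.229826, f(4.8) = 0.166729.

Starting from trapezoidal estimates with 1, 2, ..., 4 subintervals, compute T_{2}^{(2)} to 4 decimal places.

T_{0}^{(0)} (trapezoid, 1 panel, h=2.7000): 0.876924
T_{1}^{(0)} (trapezoid, 2 panels, h=1.3500): 0.854690
T_{2}^{(0)} (trapezoid, 4 panels, h=0.6750): 0.850981
T_{1}^{(1)} = 0.854690 + (0.854690 − 0.876924)/3 = 0.847279
T_{2}^{(1)} = 0.850981 + (0.850981 − 0.854690)/3 = 0.849745
T_{2}^{(2)} = 0.849745 + (0.849745 − 0.847279)/15 = 0.849909

0.8499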